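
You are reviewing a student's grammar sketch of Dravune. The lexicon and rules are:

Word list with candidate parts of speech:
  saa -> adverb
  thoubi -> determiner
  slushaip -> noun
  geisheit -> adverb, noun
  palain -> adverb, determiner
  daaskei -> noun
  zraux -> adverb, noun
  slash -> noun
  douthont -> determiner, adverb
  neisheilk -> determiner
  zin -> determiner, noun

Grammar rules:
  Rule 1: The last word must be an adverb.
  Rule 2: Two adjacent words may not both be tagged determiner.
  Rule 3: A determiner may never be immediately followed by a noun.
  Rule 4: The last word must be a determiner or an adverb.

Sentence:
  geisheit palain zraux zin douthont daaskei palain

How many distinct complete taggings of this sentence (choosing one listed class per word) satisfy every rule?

12

Candidates per position — 1:geisheit {adverb,noun}; 2:palain {adverb,determiner}; 3:zraux {adverb,noun}; 4:zin {determiner,noun}; 5:douthont {determiner,adverb}; 6:daaskei {noun}; 7:palain {adverb,determiner}.
There are 64 candidate sequences in total.
Checking each against the rules leaves 12 sequences.
Count = 12.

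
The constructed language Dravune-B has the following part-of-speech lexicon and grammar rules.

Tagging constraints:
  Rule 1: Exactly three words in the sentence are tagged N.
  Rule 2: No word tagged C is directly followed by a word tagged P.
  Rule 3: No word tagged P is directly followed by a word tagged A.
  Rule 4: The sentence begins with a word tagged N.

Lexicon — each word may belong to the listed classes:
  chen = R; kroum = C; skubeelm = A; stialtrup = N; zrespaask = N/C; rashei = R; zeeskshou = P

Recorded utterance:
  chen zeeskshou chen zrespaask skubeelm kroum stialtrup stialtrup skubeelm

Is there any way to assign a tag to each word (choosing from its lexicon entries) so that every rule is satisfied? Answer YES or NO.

Candidates per position — 1:chen {R}; 2:zeeskshou {P}; 3:chen {R}; 4:zrespaask {N,C}; 5:skubeelm {A}; 6:kroum {C}; 7:stialtrup {N}; 8:stialtrup {N}; 9:skubeelm {A}.
Rule 4 cannot be satisfied by any choice of tags from the lexicon.
So there is no consistent tagging.

NO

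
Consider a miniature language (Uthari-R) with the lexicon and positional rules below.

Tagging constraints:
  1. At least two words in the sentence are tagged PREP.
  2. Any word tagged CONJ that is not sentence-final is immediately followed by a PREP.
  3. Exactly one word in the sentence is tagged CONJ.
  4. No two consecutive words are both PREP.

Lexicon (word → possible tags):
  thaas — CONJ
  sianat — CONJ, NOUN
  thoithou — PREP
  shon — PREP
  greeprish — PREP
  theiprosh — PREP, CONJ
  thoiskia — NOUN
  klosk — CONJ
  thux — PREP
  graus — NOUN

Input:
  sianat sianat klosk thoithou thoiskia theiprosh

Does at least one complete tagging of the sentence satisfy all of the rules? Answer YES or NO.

YES

Candidates per position — 1:sianat {CONJ,NOUN}; 2:sianat {CONJ,NOUN}; 3:klosk {CONJ}; 4:thoithou {PREP}; 5:thoiskia {NOUN}; 6:theiprosh {PREP,CONJ}.
One satisfying assignment: NOUN NOUN CONJ PREP NOUN PREP.
Check: rule 1 ok; rule 2 ok; rule 3 ok; rule 4 ok.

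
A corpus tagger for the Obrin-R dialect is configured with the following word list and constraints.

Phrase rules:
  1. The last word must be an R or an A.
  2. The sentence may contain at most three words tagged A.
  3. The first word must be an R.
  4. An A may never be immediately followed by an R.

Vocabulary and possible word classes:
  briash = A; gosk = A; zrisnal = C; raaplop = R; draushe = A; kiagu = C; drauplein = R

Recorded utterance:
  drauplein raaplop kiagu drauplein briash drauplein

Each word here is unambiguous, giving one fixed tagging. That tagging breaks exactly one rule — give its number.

4

Fixed tagging: R R C R A R.
Applying the rules: R1 pass, R2 pass, R3 pass, R4 fail.
Only rule 4 fails.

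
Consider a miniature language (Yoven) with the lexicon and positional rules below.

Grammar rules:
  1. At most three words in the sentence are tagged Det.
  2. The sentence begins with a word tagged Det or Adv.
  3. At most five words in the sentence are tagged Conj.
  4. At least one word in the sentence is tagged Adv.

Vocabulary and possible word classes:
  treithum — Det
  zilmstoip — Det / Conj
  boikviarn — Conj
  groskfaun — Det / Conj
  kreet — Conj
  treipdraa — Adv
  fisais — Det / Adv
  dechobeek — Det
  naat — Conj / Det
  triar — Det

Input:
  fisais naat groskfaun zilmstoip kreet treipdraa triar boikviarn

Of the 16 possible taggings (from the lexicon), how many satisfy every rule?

Candidates per position — 1:fisais {Det,Adv}; 2:naat {Conj,Det}; 3:groskfaun {Det,Conj}; 4:zilmstoip {Det,Conj}; 5:kreet {Conj}; 6:treipdraa {Adv}; 7:triar {Det}; 8:boikviarn {Conj}.
There are 16 candidate sequences in total.
Checking each against the rules leaves 11 sequences.
Count = 11.

11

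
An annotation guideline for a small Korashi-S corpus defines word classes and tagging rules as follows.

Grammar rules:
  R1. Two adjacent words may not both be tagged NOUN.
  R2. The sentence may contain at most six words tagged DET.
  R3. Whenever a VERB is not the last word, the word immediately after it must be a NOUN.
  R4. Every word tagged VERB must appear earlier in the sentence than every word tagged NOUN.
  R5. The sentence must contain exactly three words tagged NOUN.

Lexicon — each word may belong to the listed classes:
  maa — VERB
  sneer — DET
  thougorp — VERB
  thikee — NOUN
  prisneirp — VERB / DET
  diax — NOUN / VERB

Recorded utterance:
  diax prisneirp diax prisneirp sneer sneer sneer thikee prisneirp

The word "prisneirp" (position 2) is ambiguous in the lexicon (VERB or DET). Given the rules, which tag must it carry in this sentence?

Candidates per position — 1:diax {NOUN,VERB}; 2:prisneirp {VERB,DET}; 3:diax {NOUN,VERB}; 4:prisneirp {VERB,DET}; 5:sneer {DET}; 6:sneer {DET}; 7:sneer {DET}; 8:thikee {NOUN}; 9:prisneirp {VERB,DET}.
At position 1, choosing VERB makes rule 3 impossible to satisfy; hence NOUN.
At position 2, choosing VERB makes rule 4 impossible to satisfy; hence DET.
At position 3, choosing VERB makes rule 3 impossible to satisfy; hence NOUN.
At position 4, choosing VERB makes rule 3 impossible to satisfy; hence DET.
At position 9, choosing VERB makes rule 4 impossible to satisfy; hence DET.
So the tagging must be: NOUN DET NOUN DET DET DET DET NOUN DET.
Verifying each rule — rule 1 ✓; rule 2 ✓; rule 3 ✓; rule 4 ✓; rule 5 ✓.

DET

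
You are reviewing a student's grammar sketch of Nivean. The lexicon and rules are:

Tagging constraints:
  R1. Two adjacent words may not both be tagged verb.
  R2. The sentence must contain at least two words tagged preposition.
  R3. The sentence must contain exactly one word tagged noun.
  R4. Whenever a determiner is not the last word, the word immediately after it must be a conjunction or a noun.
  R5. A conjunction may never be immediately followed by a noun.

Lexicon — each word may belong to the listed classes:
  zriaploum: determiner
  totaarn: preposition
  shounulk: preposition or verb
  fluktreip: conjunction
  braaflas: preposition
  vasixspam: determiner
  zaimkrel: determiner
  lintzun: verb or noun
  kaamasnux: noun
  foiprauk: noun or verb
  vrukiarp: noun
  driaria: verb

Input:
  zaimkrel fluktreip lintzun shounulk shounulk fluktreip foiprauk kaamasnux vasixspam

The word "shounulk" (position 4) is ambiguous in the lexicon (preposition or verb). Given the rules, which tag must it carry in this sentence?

preposition

Candidates per position — 1:zaimkrel {determiner}; 2:fluktreip {conjunction}; 3:lintzun {verb,noun}; 4:shounulk {preposition,verb}; 5:shounulk {preposition,verb}; 6:fluktreip {conjunction}; 7:foiprauk {noun,verb}; 8:kaamasnux {noun}; 9:vasixspam {determiner}.
Position 3: tagging it noun would leave rule 3 unsatisfiable, so it must be verb.
Position 4: tagging it verb would leave rule 1 unsatisfiable, so it must be preposition.
Position 5: tagging it verb would leave rule 2 unsatisfiable, so it must be preposition.
Position 7: tagging it noun would leave rule 3 unsatisfiable, so it must be verb.
The unique satisfying tagging is: determiner conjunction verb preposition preposition conjunction verb noun determiner.
Rule-by-rule: rule 1 holds; rule 2 holds; rule 3 holds; rule 4 holds; rule 5 holds.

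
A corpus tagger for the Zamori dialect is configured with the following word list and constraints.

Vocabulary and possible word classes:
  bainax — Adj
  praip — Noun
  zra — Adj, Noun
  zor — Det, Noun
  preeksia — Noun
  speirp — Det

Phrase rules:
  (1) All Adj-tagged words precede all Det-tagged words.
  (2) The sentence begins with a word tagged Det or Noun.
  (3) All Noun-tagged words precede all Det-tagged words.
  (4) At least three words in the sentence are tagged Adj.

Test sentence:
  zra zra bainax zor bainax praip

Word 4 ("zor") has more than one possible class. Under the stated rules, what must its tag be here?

Noun

Candidates per position — 1:zra {Adj,Noun}; 2:zra {Adj,Noun}; 3:bainax {Adj}; 4:zor {Det,Noun}; 5:bainax {Adj}; 6:praip {Noun}.
At position 1, choosing Adj makes rule 2 impossible to satisfy; hence Noun.
At position 2, choosing Noun makes rule 4 impossible to satisfy; hence Adj.
At position 4, choosing Det makes rule 1 impossible to satisfy; hence Noun.
The unique satisfying tagging is: Noun Adj Adj Noun Adj Noun.
Checking: rule 1 holds; rule 2 holds; rule 3 holds; rule 4 holds.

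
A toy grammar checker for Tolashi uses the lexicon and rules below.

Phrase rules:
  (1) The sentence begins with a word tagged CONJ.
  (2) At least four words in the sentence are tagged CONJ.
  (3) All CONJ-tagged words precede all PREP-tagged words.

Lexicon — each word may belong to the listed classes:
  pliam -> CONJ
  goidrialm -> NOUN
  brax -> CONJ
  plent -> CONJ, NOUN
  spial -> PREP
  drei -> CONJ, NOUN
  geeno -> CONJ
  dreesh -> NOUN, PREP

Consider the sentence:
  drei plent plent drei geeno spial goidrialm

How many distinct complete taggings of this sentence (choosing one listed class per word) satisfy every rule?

4

Candidates per position — 1:drei {CONJ,NOUN}; 2:plent {CONJ,NOUN}; 3:plent {CONJ,NOUN}; 4:drei {CONJ,NOUN}; 5:geeno {CONJ}; 6:spial {PREP}; 7:goidrialm {NOUN}.
There are 16 candidate sequences in total.
The sequences that satisfy every rule: CONJ CONJ CONJ CONJ CONJ PREP NOUN; CONJ CONJ CONJ NOUN CONJ PREP NOUN; CONJ CONJ NOUN CONJ CONJ PREP NOUN; CONJ NOUN CONJ CONJ CONJ PREP NOUN.
Count = 4.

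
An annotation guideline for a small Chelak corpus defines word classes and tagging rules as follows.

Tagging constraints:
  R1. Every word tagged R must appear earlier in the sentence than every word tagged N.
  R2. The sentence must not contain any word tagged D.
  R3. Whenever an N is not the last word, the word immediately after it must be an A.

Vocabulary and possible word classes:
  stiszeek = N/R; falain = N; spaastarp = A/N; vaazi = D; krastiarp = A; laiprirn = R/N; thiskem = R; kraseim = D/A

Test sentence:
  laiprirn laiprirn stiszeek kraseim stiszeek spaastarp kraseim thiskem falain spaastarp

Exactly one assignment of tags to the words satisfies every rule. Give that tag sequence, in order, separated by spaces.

Candidates per position — 1:laiprirn {R,N}; 2:laiprirn {R,N}; 3:stiszeek {N,R}; 4:kraseim {D,A}; 5:stiszeek {N,R}; 6:spaastarp {A,N}; 7:kraseim {D,A}; 8:thiskem {R}; 9:falain {N}; 10:spaastarp {A,N}.
Position 1: tagging it N would leave rule 1 unsatisfiable, so it must be R.
Position 2: tagging it N would leave rule 1 unsatisfiable, so it must be R.
Position 3: tagging it N would leave rule 1 unsatisfiable, so it must be R.
Position 4: tagging it D would leave rule 2 unsatisfiable, so it must be A.
Position 5: tagging it N would leave rule 1 unsatisfiable, so it must be R.
Position 6: tagging it N would leave rule 1 unsatisfiable, so it must be A.
Position 7: tagging it D would leave rule 2 unsatisfiable, so it must be A.
Position 10: tagging it N would leave rule 3 unsatisfiable, so it must be A.
The only consistent sequence is: R R R A R A A R N A.
Checking: rule 1 satisfied; rule 2 satisfied; rule 3 satisfied.

R R R A R A A R N A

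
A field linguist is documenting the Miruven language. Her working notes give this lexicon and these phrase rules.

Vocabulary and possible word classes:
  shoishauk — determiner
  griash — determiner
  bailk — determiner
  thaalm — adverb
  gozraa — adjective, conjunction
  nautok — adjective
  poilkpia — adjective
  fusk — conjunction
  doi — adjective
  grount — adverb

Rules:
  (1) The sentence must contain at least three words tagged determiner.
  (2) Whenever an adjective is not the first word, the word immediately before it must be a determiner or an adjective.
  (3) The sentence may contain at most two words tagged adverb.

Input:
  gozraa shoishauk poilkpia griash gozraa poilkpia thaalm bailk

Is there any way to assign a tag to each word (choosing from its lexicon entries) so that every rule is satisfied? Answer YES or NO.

Candidates per position — 1:gozraa {adjective,conjunction}; 2:shoishauk {determiner}; 3:poilkpia {adjective}; 4:griash {determiner}; 5:gozraa {adjective,conjunction}; 6:poilkpia {adjective}; 7:thaalm {adverb}; 8:bailk {determiner}.
One satisfying assignment: adjective determiner adjective determiner adjective adjective adverb determiner.
Checking: rule 1 ok; rule 2 ok; rule 3 ok.

YES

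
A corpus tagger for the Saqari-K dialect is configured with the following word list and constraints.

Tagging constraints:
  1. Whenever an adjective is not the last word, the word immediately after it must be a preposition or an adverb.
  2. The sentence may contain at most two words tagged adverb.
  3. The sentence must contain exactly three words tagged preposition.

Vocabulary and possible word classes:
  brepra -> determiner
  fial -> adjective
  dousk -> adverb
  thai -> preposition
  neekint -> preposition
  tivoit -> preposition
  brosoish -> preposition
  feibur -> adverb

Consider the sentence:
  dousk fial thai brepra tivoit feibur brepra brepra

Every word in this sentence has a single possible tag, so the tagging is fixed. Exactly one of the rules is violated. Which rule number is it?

Fixed tagging: adverb adjective preposition determiner preposition adverb determiner determiner.
Applying the rules: R1 ✓, R2 ✓, R3 ✗.
Only rule 3 fails.

3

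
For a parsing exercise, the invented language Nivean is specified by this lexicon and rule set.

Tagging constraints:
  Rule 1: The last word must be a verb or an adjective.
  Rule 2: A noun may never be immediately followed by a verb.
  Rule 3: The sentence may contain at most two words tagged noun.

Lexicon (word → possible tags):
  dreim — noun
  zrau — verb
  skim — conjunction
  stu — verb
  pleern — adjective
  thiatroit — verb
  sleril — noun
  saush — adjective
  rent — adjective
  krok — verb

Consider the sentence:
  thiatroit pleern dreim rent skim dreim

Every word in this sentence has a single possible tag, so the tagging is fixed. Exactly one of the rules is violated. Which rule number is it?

Fixed tagging: verb adjective noun adjective conjunction noun.
Rule check: R1 violated, R2 holds, R3 holds.
Only rule 1 fails.

1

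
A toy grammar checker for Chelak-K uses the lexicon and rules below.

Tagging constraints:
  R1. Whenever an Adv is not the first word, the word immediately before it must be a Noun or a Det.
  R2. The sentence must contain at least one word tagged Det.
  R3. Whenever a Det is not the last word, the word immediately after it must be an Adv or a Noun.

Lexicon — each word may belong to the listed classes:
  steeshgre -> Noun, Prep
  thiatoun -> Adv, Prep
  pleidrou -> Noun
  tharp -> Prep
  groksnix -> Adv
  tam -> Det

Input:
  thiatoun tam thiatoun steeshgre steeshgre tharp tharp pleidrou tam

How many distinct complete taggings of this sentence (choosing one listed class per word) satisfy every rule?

8

Candidates per position — 1:thiatoun {Adv,Prep}; 2:tam {Det}; 3:thiatoun {Adv,Prep}; 4:steeshgre {Noun,Prep}; 5:steeshgre {Noun,Prep}; 6:tharp {Prep}; 7:tharp {Prep}; 8:pleidrou {Noun}; 9:tam {Det}.
There are 16 candidate sequences in total.
Checking each against the rules leaves 8 sequences.
Count = 8.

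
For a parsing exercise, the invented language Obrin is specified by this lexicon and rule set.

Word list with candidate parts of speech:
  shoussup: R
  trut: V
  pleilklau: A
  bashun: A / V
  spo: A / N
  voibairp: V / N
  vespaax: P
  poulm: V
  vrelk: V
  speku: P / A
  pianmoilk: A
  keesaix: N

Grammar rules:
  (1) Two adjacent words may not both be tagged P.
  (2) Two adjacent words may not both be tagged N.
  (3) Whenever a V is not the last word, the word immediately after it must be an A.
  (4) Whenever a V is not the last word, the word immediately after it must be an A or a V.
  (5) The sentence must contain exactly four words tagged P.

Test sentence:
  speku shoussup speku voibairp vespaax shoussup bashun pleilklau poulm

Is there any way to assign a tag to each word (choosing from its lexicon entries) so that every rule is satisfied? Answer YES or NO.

NO

Candidates per position — 1:speku {P,A}; 2:shoussup {R}; 3:speku {P,A}; 4:voibairp {V,N}; 5:vespaax {P}; 6:shoussup {R}; 7:bashun {A,V}; 8:pleilklau {A}; 9:poulm {V}.
Rule 5 cannot be satisfied by any choice of tags from the lexicon.
So there is no consistent tagging.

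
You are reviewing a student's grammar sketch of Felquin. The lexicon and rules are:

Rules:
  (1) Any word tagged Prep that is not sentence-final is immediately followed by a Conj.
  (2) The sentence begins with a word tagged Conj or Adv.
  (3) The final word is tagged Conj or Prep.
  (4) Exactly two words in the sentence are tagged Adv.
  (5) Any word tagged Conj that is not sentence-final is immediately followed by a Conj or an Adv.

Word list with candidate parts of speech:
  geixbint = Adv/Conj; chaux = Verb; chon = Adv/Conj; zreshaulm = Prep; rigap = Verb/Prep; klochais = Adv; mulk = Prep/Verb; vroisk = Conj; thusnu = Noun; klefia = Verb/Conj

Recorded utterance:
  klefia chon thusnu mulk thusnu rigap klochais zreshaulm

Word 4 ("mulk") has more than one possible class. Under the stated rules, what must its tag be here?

Verb

Candidates per position — 1:klefia {Verb,Conj}; 2:chon {Adv,Conj}; 3:thusnu {Noun}; 4:mulk {Prep,Verb}; 5:thusnu {Noun}; 6:rigap {Verb,Prep}; 7:klochais {Adv}; 8:zreshaulm {Prep}.
At position 1, choosing Verb makes rule 2 impossible to satisfy; hence Conj.
At position 2, choosing Conj makes rule 4 impossible to satisfy; hence Adv.
At position 4, choosing Prep makes rule 1 impossible to satisfy; hence Verb.
At position 6, choosing Prep makes rule 1 impossible to satisfy; hence Verb.
The only consistent sequence is: Conj Adv Noun Verb Noun Verb Adv Prep.
Rule-by-rule: rule 1 ✓; rule 2 ✓; rule 3 ✓; rule 4 ✓; rule 5 ✓.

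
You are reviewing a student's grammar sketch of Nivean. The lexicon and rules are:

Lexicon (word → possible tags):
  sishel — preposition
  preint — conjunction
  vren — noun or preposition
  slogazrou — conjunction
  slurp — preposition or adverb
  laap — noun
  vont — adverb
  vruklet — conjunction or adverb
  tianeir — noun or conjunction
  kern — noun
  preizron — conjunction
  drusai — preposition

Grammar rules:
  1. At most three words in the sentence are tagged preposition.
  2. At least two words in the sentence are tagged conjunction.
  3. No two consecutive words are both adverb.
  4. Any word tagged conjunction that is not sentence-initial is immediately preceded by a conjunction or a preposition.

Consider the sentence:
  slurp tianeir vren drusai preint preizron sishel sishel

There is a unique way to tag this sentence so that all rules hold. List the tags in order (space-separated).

Candidates per position — 1:slurp {preposition,adverb}; 2:tianeir {noun,conjunction}; 3:vren {noun,preposition}; 4:drusai {preposition}; 5:preint {conjunction}; 6:preizron {conjunction}; 7:sishel {preposition}; 8:sishel {preposition}.
Position 1: tagging it preposition would leave rule 1 unsatisfiable, so it must be adverb.
Position 2: tagging it conjunction would leave rule 4 unsatisfiable, so it must be noun.
Position 3: tagging it preposition would leave rule 1 unsatisfiable, so it must be noun.
The unique satisfying tagging is: adverb noun noun preposition conjunction conjunction preposition preposition.
Verifying each rule — rule 1 satisfied; rule 2 satisfied; rule 3 satisfied; rule 4 satisfied.

adverb noun noun preposition conjunction conjunction preposition preposition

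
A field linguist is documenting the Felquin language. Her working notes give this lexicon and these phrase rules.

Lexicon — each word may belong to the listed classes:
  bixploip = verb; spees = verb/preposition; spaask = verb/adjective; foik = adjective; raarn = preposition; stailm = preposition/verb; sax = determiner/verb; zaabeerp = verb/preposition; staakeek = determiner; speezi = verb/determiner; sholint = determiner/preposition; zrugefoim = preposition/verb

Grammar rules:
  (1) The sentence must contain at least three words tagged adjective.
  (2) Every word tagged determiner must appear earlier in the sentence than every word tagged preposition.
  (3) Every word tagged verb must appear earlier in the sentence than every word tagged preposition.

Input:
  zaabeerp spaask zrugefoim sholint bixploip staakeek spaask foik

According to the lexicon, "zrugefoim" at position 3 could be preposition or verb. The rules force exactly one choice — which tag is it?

verb

Candidates per position — 1:zaabeerp {verb,preposition}; 2:spaask {verb,adjective}; 3:zrugefoim {preposition,verb}; 4:sholint {determiner,preposition}; 5:bixploip {verb}; 6:staakeek {determiner}; 7:spaask {verb,adjective}; 8:foik {adjective}.
Position 1: preposition is ruled out by rule 2; that leaves verb.
Position 2: verb is ruled out by rule 1; that leaves adjective.
Position 3: preposition is ruled out by rule 2; that leaves verb.
Position 4: preposition is ruled out by rule 2; that leaves determiner.
Position 7: verb is ruled out by rule 1; that leaves adjective.
The unique satisfying tagging is: verb adjective verb determiner verb determiner adjective adjective.
Rule-by-rule: rule 1 ok; rule 2 ok; rule 3 ok.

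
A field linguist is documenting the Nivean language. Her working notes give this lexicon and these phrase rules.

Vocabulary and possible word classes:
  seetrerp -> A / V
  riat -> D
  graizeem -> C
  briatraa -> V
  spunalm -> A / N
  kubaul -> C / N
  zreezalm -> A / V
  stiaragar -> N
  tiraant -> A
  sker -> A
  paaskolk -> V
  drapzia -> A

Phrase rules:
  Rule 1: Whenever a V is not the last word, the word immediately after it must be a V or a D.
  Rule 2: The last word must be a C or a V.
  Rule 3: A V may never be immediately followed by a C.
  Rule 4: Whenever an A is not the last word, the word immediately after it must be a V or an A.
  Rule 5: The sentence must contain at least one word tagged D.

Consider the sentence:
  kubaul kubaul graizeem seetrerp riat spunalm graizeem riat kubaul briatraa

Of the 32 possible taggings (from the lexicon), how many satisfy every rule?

8

Candidates per position — 1:kubaul {C,N}; 2:kubaul {C,N}; 3:graizeem {C}; 4:seetrerp {A,V}; 5:riat {D}; 6:spunalm {A,N}; 7:graizeem {C}; 8:riat {D}; 9:kubaul {C,N}; 10:briatraa {V}.
There are 32 candidate sequences in total.
Checking each against the rules leaves 8 sequences.
Count = 8.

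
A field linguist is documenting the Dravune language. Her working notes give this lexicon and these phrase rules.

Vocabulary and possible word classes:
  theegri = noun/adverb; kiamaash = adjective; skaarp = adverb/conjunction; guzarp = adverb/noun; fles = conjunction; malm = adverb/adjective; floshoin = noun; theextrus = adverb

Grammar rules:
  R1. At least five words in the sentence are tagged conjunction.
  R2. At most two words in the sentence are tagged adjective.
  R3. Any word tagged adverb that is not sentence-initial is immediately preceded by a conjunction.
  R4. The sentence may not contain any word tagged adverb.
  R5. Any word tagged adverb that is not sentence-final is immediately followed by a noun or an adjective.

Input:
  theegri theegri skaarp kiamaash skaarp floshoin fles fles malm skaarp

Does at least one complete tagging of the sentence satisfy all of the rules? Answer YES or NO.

Candidates per position — 1:theegri {noun,adverb}; 2:theegri {noun,adverb}; 3:skaarp {adverb,conjunction}; 4:kiamaash {adjective}; 5:skaarp {adverb,conjunction}; 6:floshoin {noun}; 7:fles {conjunction}; 8:fles {conjunction}; 9:malm {adverb,adjective}; 10:skaarp {adverb,conjunction}.
One satisfying assignment: noun noun conjunction adjective conjunction noun conjunction conjunction adjective conjunction.
Checking: rule 1 holds; rule 2 holds; rule 3 holds; rule 4 holds; rule 5 holds.

YES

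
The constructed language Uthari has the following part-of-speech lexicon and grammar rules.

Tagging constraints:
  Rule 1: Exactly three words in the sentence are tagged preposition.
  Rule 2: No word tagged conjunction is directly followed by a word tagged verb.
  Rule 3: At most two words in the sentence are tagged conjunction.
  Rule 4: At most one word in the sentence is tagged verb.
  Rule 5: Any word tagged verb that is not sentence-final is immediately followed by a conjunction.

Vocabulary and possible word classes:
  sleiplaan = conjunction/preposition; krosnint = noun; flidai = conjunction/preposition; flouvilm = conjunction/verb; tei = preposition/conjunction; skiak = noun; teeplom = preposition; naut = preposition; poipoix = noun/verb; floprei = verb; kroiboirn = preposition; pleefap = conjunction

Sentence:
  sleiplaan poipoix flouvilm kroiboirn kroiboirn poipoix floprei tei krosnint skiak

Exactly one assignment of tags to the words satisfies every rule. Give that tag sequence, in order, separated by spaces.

Candidates per position — 1:sleiplaan {conjunction,preposition}; 2:poipoix {noun,verb}; 3:flouvilm {conjunction,verb}; 4:kroiboirn {preposition}; 5:kroiboirn {preposition}; 6:poipoix {noun,verb}; 7:floprei {verb}; 8:tei {preposition,conjunction}; 9:krosnint {noun}; 10:skiak {noun}.
Position 2: verb is ruled out by rule 4; that leaves noun.
Position 3: verb is ruled out by rule 4; that leaves conjunction.
Position 6: verb is ruled out by rule 4; that leaves noun.
Position 8: preposition is ruled out by rule 5; that leaves conjunction.
Position 1: conjunction is ruled out by rule 1; that leaves preposition.
The unique satisfying tagging is: preposition noun conjunction preposition preposition noun verb conjunction noun noun.
Checking: rule 1 ✓; rule 2 ✓; rule 3 ✓; rule 4 ✓; rule 5 ✓.

preposition noun conjunction preposition preposition noun verb conjunction noun noun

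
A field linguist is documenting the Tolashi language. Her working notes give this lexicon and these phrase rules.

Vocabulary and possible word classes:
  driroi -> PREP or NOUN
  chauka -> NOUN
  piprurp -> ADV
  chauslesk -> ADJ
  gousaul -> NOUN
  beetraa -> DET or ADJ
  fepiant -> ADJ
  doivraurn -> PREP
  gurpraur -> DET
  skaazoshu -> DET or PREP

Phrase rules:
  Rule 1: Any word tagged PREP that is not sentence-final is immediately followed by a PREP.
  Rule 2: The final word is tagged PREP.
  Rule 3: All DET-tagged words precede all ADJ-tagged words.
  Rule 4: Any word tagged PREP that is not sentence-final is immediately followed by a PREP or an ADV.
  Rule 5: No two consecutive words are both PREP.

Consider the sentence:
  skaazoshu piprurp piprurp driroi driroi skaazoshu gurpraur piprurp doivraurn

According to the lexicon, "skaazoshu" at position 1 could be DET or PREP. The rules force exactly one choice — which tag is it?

DET

Candidates per position — 1:skaazoshu {DET,PREP}; 2:piprurp {ADV}; 3:piprurp {ADV}; 4:driroi {PREP,NOUN}; 5:driroi {PREP,NOUN}; 6:skaazoshu {DET,PREP}; 7:gurpraur {DET}; 8:piprurp {ADV}; 9:doivraurn {PREP}.
Word 1 cannot be PREP — rule 1 would then fail for every completion. It is DET.
Word 4 cannot be PREP — rule 1 would then fail for every completion. It is NOUN.
Word 5 cannot be PREP — rule 1 would then fail for every completion. It is NOUN.
Word 6 cannot be PREP — rule 1 would then fail for every completion. It is DET.
The unique satisfying tagging is: DET ADV ADV NOUN NOUN DET DET ADV PREP.
Verifying each rule — rule 1 holds; rule 2 holds; rule 3 holds; rule 4 holds; rule 5 holds.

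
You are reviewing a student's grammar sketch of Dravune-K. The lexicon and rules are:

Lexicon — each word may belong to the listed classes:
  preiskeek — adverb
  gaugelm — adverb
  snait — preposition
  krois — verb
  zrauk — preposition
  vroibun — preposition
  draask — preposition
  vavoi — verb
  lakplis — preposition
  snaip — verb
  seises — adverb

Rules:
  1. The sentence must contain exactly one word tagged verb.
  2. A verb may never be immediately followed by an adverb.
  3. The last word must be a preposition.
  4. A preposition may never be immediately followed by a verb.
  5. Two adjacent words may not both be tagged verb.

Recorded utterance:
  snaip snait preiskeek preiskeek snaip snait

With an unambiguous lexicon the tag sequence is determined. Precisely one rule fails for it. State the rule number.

Fixed tagging: verb preposition adverb adverb verb preposition.
Applying the rules: R1 fail, R2 pass, R3 pass, R4 pass, R5 pass.
Only rule 1 fails.

1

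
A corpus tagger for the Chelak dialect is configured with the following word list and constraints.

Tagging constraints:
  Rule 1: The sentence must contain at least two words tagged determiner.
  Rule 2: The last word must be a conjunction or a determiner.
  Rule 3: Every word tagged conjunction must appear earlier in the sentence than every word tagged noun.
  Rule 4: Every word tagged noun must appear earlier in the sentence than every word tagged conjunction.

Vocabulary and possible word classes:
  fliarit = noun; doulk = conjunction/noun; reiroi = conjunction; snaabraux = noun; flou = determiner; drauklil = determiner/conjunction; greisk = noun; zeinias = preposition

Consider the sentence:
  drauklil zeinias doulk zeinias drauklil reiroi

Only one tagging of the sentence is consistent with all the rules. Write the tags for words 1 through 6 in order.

determiner preposition conjunction preposition determiner conjunction

Candidates per position — 1:drauklil {determiner,conjunction}; 2:zeinias {preposition}; 3:doulk {conjunction,noun}; 4:zeinias {preposition}; 5:drauklil {determiner,conjunction}; 6:reiroi {conjunction}.
At position 1, choosing conjunction makes rule 1 impossible to satisfy; hence determiner.
At position 3, choosing noun makes rule 3 impossible to satisfy; hence conjunction.
At position 5, choosing conjunction makes rule 1 impossible to satisfy; hence determiner.
So the tagging must be: determiner preposition conjunction preposition determiner conjunction.
Check: rule 1 satisfied; rule 2 satisfied; rule 3 satisfied; rule 4 satisfied.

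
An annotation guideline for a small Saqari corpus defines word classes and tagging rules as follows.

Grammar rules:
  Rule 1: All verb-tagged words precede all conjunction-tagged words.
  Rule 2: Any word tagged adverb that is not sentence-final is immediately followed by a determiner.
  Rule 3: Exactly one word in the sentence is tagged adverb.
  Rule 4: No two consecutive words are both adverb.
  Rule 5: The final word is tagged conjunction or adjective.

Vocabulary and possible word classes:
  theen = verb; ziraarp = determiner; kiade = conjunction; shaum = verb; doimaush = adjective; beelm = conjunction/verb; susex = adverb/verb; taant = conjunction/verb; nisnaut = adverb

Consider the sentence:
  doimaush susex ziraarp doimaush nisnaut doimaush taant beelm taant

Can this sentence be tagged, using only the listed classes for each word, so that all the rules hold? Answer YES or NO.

Candidates per position — 1:doimaush {adjective}; 2:susex {adverb,verb}; 3:ziraarp {determiner}; 4:doimaush {adjective}; 5:nisnaut {adverb}; 6:doimaush {adjective}; 7:taant {conjunction,verb}; 8:beelm {conjunction,verb}; 9:taant {conjunction,verb}.
Rule 2 cannot be satisfied by any choice of tags from the lexicon.
So there is no consistent tagging.

NO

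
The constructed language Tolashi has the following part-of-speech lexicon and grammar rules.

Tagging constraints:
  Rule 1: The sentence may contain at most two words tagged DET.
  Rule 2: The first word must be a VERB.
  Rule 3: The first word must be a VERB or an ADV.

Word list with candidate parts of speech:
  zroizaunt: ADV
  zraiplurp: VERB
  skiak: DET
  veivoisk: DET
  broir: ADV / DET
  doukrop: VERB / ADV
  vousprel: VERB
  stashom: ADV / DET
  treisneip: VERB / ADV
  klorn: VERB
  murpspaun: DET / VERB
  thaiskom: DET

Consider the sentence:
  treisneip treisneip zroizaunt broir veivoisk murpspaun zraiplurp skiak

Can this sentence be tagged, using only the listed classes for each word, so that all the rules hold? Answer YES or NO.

Candidates per position — 1:treisneip {VERB,ADV}; 2:treisneip {VERB,ADV}; 3:zroizaunt {ADV}; 4:broir {ADV,DET}; 5:veivoisk {DET}; 6:murpspaun {DET,VERB}; 7:zraiplurp {VERB}; 8:skiak {DET}.
One satisfying assignment: VERB VERB ADV ADV DET VERB VERB DET.
Checking: rule 1 ok; rule 2 ok; rule 3 ok.

YES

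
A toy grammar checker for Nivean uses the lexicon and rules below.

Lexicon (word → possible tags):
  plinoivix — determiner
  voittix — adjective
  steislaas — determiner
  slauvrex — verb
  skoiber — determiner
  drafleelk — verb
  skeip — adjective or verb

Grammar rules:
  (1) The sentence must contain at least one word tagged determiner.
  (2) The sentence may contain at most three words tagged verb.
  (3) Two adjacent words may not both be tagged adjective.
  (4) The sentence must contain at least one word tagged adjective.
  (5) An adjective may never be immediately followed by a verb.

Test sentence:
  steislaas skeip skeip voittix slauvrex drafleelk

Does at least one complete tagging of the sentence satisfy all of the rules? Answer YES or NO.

NO

Candidates per position — 1:steislaas {determiner}; 2:skeip {adjective,verb}; 3:skeip {adjective,verb}; 4:voittix {adjective}; 5:slauvrex {verb}; 6:drafleelk {verb}.
Rule 5 cannot be satisfied by any choice of tags from the lexicon.
So there is no consistent tagging.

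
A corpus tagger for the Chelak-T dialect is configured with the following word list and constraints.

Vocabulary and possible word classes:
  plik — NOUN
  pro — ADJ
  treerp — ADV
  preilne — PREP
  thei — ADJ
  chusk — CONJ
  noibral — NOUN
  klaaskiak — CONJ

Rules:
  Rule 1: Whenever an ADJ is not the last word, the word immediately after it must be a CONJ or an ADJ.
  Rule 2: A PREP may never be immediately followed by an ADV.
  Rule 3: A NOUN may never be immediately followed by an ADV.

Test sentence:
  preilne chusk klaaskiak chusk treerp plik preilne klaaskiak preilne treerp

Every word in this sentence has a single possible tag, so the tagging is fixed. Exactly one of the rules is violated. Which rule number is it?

Fixed tagging: PREP CONJ CONJ CONJ ADV NOUN PREP CONJ PREP ADV.
Applying the rules: R1 holds, R2 violated, R3 holds.
Only rule 2 fails.

2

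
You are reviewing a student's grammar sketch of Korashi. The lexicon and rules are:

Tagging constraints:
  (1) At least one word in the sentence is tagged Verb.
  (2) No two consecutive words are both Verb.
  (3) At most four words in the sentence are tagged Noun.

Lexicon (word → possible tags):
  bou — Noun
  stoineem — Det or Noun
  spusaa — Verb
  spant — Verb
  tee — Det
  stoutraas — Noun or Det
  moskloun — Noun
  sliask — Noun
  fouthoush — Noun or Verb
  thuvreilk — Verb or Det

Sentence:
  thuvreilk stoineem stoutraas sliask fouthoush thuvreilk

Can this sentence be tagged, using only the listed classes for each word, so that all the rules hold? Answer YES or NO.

YES

Candidates per position — 1:thuvreilk {Verb,Det}; 2:stoineem {Det,Noun}; 3:stoutraas {Noun,Det}; 4:sliask {Noun}; 5:fouthoush {Noun,Verb}; 6:thuvreilk {Verb,Det}.
One satisfying assignment: Verb Det Det Noun Verb Det.
Rule-by-rule: rule 1 holds; rule 2 holds; rule 3 holds.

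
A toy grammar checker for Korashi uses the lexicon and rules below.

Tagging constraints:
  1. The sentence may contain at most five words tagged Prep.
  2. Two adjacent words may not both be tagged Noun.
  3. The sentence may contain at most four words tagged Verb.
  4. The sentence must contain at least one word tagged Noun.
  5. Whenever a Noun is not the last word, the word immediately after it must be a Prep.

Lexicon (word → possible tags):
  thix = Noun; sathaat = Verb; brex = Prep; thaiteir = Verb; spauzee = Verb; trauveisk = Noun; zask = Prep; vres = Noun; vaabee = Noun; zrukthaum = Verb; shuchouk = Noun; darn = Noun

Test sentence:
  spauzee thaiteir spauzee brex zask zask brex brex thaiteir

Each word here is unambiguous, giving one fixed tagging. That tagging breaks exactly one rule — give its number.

Fixed tagging: Verb Verb Verb Prep Prep Prep Prep Prep Verb.
Checking each rule: R1 pass, R2 pass, R3 pass, R4 fail, R5 pass.
Only rule 4 fails.

4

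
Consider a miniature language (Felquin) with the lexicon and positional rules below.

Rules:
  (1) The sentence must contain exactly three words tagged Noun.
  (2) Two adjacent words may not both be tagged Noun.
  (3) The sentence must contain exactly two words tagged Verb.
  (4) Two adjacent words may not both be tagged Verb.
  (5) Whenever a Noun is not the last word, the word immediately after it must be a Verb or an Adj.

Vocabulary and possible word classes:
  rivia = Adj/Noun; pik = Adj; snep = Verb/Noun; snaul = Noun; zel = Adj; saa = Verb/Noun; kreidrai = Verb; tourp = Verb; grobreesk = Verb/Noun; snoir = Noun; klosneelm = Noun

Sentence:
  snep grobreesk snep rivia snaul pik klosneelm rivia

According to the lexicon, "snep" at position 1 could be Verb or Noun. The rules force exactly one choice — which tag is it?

Candidates per position — 1:snep {Verb,Noun}; 2:grobreesk {Verb,Noun}; 3:snep {Verb,Noun}; 4:rivia {Adj,Noun}; 5:snaul {Noun}; 6:pik {Adj}; 7:klosneelm {Noun}; 8:rivia {Adj,Noun}.
If word 4 were Noun, no tagging could satisfy rule 2; so word 4 is Adj.
If word 8 were Noun, no tagging could satisfy rule 2; so word 8 is Adj.
Position 1: the remaining choice is settled jointly with positions 2, 3 — only Verb at position 1 is part of a tagging that satisfies every rule.
So the tagging must be: Verb Noun Verb Adj Noun Adj Noun Adj.
Checking: rule 1 holds; rule 2 holds; rule 3 holds; rule 4 holds; rule 5 holds.

Verb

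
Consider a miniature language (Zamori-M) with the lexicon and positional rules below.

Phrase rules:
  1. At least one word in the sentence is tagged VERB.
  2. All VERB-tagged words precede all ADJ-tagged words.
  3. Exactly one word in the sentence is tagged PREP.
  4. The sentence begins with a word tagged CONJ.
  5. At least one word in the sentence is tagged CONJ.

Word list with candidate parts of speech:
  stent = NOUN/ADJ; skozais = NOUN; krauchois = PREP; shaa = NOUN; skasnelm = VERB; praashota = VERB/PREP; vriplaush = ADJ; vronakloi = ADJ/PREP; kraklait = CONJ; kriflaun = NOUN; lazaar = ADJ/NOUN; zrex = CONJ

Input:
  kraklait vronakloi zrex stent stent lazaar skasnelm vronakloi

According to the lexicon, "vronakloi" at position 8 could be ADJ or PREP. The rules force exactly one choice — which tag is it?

ADJ

Candidates per position — 1:kraklait {CONJ}; 2:vronakloi {ADJ,PREP}; 3:zrex {CONJ}; 4:stent {NOUN,ADJ}; 5:stent {NOUN,ADJ}; 6:lazaar {ADJ,NOUN}; 7:skasnelm {VERB}; 8:vronakloi {ADJ,PREP}.
Position 2: ADJ is ruled out by rule 2; that leaves PREP.
Position 4: ADJ is ruled out by rule 2; that leaves NOUN.
Position 5: ADJ is ruled out by rule 2; that leaves NOUN.
Position 6: ADJ is ruled out by rule 2; that leaves NOUN.
Position 8: PREP is ruled out by rule 3; that leaves ADJ.
The only consistent sequence is: CONJ PREP CONJ NOUN NOUN NOUN VERB ADJ.
Rule-by-rule: rule 1 ✓; rule 2 ✓; rule 3 ✓; rule 4 ✓; rule 5 ✓.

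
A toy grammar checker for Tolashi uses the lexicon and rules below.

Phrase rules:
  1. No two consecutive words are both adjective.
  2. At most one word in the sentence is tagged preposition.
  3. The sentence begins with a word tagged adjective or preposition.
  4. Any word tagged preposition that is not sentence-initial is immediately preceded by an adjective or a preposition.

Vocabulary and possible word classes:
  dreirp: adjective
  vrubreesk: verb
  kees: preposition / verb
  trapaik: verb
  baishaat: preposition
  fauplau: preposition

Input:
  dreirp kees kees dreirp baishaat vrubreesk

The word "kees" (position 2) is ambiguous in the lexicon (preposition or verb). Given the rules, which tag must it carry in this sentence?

Candidates per position — 1:dreirp {adjective}; 2:kees {preposition,verb}; 3:kees {preposition,verb}; 4:dreirp {adjective}; 5:baishaat {preposition}; 6:vrubreesk {verb}.
Position 2: preposition is ruled out by rule 2; that leaves verb.
Position 3: preposition is ruled out by rule 2; that leaves verb.
So the tagging must be: adjective verb verb adjective preposition verb.
Checking: rule 1 ✓; rule 2 ✓; rule 3 ✓; rule 4 ✓.

verb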